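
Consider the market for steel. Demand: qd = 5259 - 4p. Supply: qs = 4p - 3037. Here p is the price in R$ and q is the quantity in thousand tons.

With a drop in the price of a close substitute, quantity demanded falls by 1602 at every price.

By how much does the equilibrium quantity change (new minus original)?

-801

Solve the original market: 5259 - 4p = 4p - 3037, hence p = 1037 and q = 1111.
The shock moves the curves to qd = 3657 - 4p and qs = 4p - 3037.
Setting them equal: 3657 - 4p = 4p - 3037 → 6694 = 8p, so p = 836.75 and q = 310.
Δq = 310 − 1111 = -801.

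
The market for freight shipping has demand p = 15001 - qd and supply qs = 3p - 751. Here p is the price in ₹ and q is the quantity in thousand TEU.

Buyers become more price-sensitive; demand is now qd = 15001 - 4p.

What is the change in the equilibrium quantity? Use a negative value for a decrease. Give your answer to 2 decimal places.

-5063.14

Before the shock: 15001 - p = 3p - 751 ⇒ 15752 = 4p ⇒ p = 3938, q = 11063.
After the shift, demand is qd = 15001 - 4p and supply is qs = 3p - 751.
Equate the new curves: 15001 - 4p = 3p - 751, giving 15752 = 7p, p = 15752/7 ≈ 2250.2857, q = 41999/7 ≈ 5999.8571.
Δq = 5999.8571 − 11063 = -5063.14.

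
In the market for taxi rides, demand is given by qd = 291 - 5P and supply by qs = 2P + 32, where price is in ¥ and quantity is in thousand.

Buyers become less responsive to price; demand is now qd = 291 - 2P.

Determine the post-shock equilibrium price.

64.75

Original equilibrium: 291 - 5P = 2P + 32 gives 259 = 7P, so P = 37 and q = 106.
With the change applied: demand qd = 291 - 2P, supply qs = 2P + 32.
New equilibrium: 291 - 2P = 2P + 32 ⇒ 259 = 4P ⇒ P = 64.75, q = 161.5.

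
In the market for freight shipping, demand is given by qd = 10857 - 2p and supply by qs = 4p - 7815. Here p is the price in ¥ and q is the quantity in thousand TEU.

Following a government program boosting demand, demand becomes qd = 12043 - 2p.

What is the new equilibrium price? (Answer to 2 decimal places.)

3309.67

Before the shock: 10857 - 2p = 4p - 7815 ⇒ 18672 = 6p ⇒ p = 3112, q = 4633.
With the change applied: demand qd = 12043 - 2p, supply qs = 4p - 7815.
Setting them equal: 12043 - 2p = 4p - 7815 → 19858 = 6p, so p = 9929/3 ≈ 3309.6667 and q = 16271/3 ≈ 5423.6667.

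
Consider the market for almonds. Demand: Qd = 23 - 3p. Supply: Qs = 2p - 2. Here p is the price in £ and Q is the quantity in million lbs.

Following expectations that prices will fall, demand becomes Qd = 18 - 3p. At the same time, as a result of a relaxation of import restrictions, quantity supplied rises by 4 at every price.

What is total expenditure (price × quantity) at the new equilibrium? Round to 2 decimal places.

26.88

Solve the original market: 23 - 3p = 2p - 2, hence p = 5 and Q = 8.
After the shift, demand is Qd = 18 - 3p and supply is Qs = 2p + 2.
Setting them equal: 18 - 3p = 2p + 2 → 16 = 5p, so p = 3.2 and Q = 8.4.
New expenditure = 3.2 × 8.4 = 26.88.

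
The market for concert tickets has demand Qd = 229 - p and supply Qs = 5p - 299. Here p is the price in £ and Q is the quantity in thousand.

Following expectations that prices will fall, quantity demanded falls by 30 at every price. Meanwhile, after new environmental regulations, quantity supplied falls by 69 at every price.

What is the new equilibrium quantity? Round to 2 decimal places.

104.50

Solve the original market: 229 - p = 5p - 299, hence p = 88 and Q = 141.
After the shift, demand is Qd = 199 - p and supply is Qs = 5p - 368.
New equilibrium: 199 - p = 5p - 368 ⇒ 567 = 6p ⇒ p = 94.5, Q = 104.5.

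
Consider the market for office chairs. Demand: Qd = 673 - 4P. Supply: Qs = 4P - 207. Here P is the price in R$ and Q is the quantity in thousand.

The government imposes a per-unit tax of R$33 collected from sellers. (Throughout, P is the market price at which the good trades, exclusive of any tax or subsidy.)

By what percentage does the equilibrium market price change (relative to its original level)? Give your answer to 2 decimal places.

+15.00

Before the shock: 673 - 4P = 4P - 207 ⇒ 880 = 8P ⇒ P = 110, Q = 233.
Since sellers keep the price net of the tax, the effective supply curve becomes Qs = 4P - 339.
Setting them equal: 673 - 4P = 4P - 339 → 1012 = 8P, so P = 126.5 and Q = 167.
%ΔP = (126.5 − 110) / 110 × 100 = +15.00%.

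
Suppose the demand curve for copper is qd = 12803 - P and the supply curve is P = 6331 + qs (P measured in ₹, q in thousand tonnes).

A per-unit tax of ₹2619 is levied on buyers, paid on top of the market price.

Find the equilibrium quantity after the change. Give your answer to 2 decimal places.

1926.50

Solve the original market: 12803 - P = P - 6331, hence P = 9567 and q = 3236.
Since buyers pay the price plus the tax, the effective demand curve becomes qd = 10184 - P.
Clearing the new market: 10184 - P = P - 6331, so P = 8257.5 and q = 1926.5.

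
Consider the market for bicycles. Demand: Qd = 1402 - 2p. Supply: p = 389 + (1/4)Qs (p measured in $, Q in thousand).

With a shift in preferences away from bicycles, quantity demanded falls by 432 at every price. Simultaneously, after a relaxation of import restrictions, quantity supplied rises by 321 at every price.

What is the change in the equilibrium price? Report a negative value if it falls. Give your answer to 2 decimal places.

-125.50

Before the shock: 1402 - 2p = 4p - 1556 ⇒ 2958 = 6p ⇒ p = 493, Q = 416.
The new curves are Qd = 970 - 2p (demand) and Qs = 4p - 1235 (supply).
New equilibrium: 970 - 2p = 4p - 1235 ⇒ 2205 = 6p ⇒ p = 367.5, Q = 235.
Δp = 367.5 − 493 = -125.50.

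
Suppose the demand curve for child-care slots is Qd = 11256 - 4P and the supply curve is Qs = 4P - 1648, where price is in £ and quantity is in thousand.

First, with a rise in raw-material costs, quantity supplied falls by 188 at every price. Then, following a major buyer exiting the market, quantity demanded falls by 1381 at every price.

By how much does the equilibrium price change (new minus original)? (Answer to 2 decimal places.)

-149.13

Initially, 11256 - 4P = 4P - 1648, so 12904 = 8P and P = 1613, Q = 4804.
With the change applied: demand Qd = 9875 - 4P, supply Qs = 4P - 1836.
Equate the new curves: 9875 - 4P = 4P - 1836, giving 11711 = 8P, P = 1463.875, Q = 4019.5.
ΔP = 1463.875 − 1613 = -149.13.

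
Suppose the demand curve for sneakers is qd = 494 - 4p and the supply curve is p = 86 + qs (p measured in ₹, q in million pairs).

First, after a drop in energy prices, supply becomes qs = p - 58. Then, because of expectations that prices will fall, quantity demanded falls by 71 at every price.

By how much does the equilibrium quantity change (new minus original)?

Solve the original market: 494 - 4p = p - 86, hence p = 116 and q = 30.
The shock moves the curves to qd = 423 - 4p and qs = p - 58.
Clearing the new market: 423 - 4p = p - 58, so p = 96.2 and q = 38.2.
Δq = 38.2 − 30 = +8.2.

+8.2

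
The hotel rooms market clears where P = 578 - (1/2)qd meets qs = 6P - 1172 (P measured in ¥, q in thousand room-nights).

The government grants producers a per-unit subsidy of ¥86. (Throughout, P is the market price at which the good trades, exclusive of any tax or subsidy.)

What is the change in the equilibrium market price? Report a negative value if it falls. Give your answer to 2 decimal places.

-64.50

Before the shock: 1156 - 2P = 6P - 1172 ⇒ 2328 = 8P ⇒ P = 291, q = 574.
Since sellers receive the price plus the subsidy, the effective supply curve becomes qs = 6P - 656.
New equilibrium: 1156 - 2P = 6P - 656 ⇒ 1812 = 8P ⇒ P = 226.5, q = 703.
ΔP = 226.5 − 291 = -64.50.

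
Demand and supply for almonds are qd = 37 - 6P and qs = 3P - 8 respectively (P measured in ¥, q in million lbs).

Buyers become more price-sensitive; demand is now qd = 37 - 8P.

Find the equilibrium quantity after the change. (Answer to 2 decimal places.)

4.27

Before the shock: 37 - 6P = 3P - 8 ⇒ 45 = 9P ⇒ P = 5, q = 7.
The new curves are qd = 37 - 8P (demand) and qs = 3P - 8 (supply).
Clearing the new market: 37 - 8P = 3P - 8, so P = 45/11 ≈ 4.0909 and q = 47/11 ≈ 4.2727.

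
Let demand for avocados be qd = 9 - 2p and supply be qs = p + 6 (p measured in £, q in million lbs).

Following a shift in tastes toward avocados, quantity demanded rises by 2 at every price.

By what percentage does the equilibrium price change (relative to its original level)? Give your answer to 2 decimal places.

Solve the original market: 9 - 2p = p + 6, hence p = 1 and q = 7.
The new curves are qd = 11 - 2p (demand) and qs = p + 6 (supply).
Setting them equal: 11 - 2p = p + 6 → 5 = 3p, so p = 5/3 ≈ 1.6667 and q = 23/3 ≈ 7.6667.
%Δp = (1.6667 − 1) / 1 × 100 = +66.67%.

+66.67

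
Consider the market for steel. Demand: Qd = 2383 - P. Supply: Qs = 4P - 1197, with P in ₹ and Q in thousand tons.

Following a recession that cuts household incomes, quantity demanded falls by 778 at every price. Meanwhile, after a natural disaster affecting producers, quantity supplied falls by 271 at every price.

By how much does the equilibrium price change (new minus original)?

Original equilibrium: 2383 - P = 4P - 1197 gives 3580 = 5P, so P = 716 and Q = 1667.
With the change applied: demand Qd = 1605 - P, supply Qs = 4P - 1468.
Clearing the new market: 1605 - P = 4P - 1468, so P = 614.6 and Q = 990.4.
ΔP = 614.6 − 716 = -101.4.

-101.4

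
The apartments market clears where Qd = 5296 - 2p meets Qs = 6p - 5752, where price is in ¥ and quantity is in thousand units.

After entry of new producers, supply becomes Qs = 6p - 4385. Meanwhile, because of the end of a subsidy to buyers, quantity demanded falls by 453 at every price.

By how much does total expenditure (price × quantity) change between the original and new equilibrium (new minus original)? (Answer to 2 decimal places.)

-574178.00

Before the shock: 5296 - 2p = 6p - 5752 ⇒ 11048 = 8p ⇒ p = 1381, Q = 2534.
After the shift, demand is Qd = 4843 - 2p and supply is Qs = 6p - 4385.
New equilibrium: 4843 - 2p = 6p - 4385 ⇒ 9228 = 8p ⇒ p = 1153.5, Q = 2536.
Expenditure moves from 1381×2534 = 3499454 to 1153.5×2536 = 2925276; change = -574178.00.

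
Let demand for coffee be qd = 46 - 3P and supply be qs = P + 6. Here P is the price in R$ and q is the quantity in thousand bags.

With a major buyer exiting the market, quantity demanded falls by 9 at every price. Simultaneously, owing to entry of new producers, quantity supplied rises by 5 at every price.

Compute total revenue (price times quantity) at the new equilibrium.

Original equilibrium: 46 - 3P = P + 6 gives 40 = 4P, so P = 10 and q = 16.
With the change applied: demand qd = 37 - 3P, supply qs = P + 11.
Clearing the new market: 37 - 3P = P + 11, so P = 6.5 and q = 17.5.
New expenditure = 6.5 × 17.5 = 113.75.

113.75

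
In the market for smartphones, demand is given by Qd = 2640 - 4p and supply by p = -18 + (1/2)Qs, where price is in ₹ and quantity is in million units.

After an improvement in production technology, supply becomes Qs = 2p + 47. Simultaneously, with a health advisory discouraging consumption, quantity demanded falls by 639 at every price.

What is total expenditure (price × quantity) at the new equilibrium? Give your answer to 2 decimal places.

Solve the original market: 2640 - 4p = 2p + 36, hence p = 434 and Q = 904.
After the shift, demand is Qd = 2001 - 4p and supply is Qs = 2p + 47.
Equate the new curves: 2001 - 4p = 2p + 47, giving 1954 = 6p, p = 977/3 ≈ 325.6667, Q = 2095/3 ≈ 698.3333.
New expenditure = 325.6667 × 698.3333 = 227423.89.

227423.89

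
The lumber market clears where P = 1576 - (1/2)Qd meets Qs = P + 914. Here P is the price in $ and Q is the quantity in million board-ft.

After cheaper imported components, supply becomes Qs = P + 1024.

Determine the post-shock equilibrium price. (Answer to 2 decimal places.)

709.33

Initially, 3152 - 2P = P + 914, so 2238 = 3P and P = 746, Q = 1660.
The new curves are Qd = 3152 - 2P (demand) and Qs = P + 1024 (supply).
Setting them equal: 3152 - 2P = P + 1024 → 2128 = 3P, so P = 2128/3 ≈ 709.3333 and Q = 5200/3 ≈ 1733.3333.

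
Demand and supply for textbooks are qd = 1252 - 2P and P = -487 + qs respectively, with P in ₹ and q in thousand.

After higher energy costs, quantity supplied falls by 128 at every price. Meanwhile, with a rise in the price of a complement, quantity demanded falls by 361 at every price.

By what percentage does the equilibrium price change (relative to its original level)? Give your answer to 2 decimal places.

-30.46

Original equilibrium: 1252 - 2P = P + 487 gives 765 = 3P, so P = 255 and q = 742.
After the shift, demand is qd = 891 - 2P and supply is qs = P + 359.
Clearing the new market: 891 - 2P = P + 359, so P = 532/3 ≈ 177.3333 and q = 1609/3 ≈ 536.3333.
%ΔP = (177.3333 − 255) / 255 × 100 = -30.46%.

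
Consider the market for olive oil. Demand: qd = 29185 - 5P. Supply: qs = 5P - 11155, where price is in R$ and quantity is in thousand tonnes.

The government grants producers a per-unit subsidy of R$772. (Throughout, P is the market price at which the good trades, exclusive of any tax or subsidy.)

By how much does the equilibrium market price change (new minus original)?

Initially, 29185 - 5P = 5P - 11155, so 40340 = 10P and P = 4034, q = 9015.
Since sellers receive the price plus the subsidy, the effective supply curve becomes qs = 5P - 7295.
Equate the new curves: 29185 - 5P = 5P - 7295, giving 36480 = 10P, P = 3648, q = 10945.
ΔP = 3648 − 4034 = -386.

-386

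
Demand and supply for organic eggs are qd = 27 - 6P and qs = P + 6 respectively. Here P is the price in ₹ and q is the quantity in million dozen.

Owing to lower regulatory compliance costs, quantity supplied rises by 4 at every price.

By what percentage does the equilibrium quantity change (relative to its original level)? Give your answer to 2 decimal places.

+38.10

Solve the original market: 27 - 6P = P + 6, hence P = 3 and q = 9.
With the change applied: demand qd = 27 - 6P, supply qs = P + 10.
Clearing the new market: 27 - 6P = P + 10, so P = 17/7 ≈ 2.4286 and q = 87/7 ≈ 12.4286.
%Δq = (12.4286 − 9) / 9 × 100 = +38.10%.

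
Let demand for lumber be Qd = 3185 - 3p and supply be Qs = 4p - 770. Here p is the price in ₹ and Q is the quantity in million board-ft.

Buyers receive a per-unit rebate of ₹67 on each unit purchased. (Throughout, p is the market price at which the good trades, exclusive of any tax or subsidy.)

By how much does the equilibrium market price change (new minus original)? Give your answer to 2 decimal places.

+28.71

Before the shock: 3185 - 3p = 4p - 770 ⇒ 3955 = 7p ⇒ p = 565, Q = 1490.
Since buyers' out-of-pocket price is the market price minus the rebate, the effective demand curve becomes Qd = 3386 - 3p.
Setting them equal: 3386 - 3p = 4p - 770 → 4156 = 7p, so p = 4156/7 ≈ 593.7143 and Q = 11234/7 ≈ 1604.8571.
Δp = 593.7143 − 565 = +28.71.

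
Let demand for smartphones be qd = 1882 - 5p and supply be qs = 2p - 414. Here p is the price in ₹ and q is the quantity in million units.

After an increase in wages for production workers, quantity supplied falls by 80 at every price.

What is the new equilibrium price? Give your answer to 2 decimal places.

339.43

Initially, 1882 - 5p = 2p - 414, so 2296 = 7p and p = 328, q = 242.
With the change applied: demand qd = 1882 - 5p, supply qs = 2p - 494.
New equilibrium: 1882 - 5p = 2p - 494 ⇒ 2376 = 7p ⇒ p = 2376/7 ≈ 339.4286, q = 1294/7 ≈ 184.8571.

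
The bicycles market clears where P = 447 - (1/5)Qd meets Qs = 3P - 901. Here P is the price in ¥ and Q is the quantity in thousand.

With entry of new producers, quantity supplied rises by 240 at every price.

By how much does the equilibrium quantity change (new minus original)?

+150

Before the shock: 2235 - 5P = 3P - 901 ⇒ 3136 = 8P ⇒ P = 392, Q = 275.
With the change applied: demand Qd = 2235 - 5P, supply Qs = 3P - 661.
Clearing the new market: 2235 - 5P = 3P - 661, so P = 362 and Q = 425.
ΔQ = 425 − 275 = +150.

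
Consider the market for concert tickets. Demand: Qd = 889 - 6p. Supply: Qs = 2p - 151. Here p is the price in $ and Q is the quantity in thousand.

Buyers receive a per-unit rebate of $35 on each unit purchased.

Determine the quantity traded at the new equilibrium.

Initially, 889 - 6p = 2p - 151, so 1040 = 8p and p = 130, Q = 109.
Since buyers' out-of-pocket price is the market price minus the rebate, the effective demand curve becomes Qd = 1099 - 6p.
Equate the new curves: 1099 - 6p = 2p - 151, giving 1250 = 8p, p = 156.25, Q = 161.5.

161.5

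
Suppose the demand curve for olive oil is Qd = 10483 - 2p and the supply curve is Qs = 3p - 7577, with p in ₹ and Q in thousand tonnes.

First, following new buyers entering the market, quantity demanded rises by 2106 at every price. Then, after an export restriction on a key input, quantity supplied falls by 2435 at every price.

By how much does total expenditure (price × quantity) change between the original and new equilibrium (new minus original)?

+4268873.72

Solve the original market: 10483 - 2p = 3p - 7577, hence p = 3612 and Q = 3259.
With the change applied: demand Qd = 12589 - 2p, supply Qs = 3p - 10012.
Equate the new curves: 12589 - 2p = 3p - 10012, giving 22601 = 5p, p = 4520.2, Q = 3548.6.
Expenditure moves from 3612×3259 = 11771508 to 4520.2×3548.6 = 16040381.72; change = +4268873.72.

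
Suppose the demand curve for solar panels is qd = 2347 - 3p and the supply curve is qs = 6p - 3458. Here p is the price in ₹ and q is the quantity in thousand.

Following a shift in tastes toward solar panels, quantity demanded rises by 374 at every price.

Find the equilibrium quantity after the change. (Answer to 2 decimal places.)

Before the shock: 2347 - 3p = 6p - 3458 ⇒ 5805 = 9p ⇒ p = 645, q = 412.
With the change applied: demand qd = 2721 - 3p, supply qs = 6p - 3458.
Equate the new curves: 2721 - 3p = 6p - 3458, giving 6179 = 9p, p = 6179/9 ≈ 686.5556, q = 1984/3 ≈ 661.3333.

661.33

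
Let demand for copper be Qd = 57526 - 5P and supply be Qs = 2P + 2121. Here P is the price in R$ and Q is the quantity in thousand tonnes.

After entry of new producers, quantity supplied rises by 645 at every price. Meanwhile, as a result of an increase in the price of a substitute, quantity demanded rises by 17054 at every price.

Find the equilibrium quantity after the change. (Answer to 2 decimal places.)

Initially, 57526 - 5P = 2P + 2121, so 55405 = 7P and P = 7915, Q = 17951.
The new curves are Qd = 74580 - 5P (demand) and Qs = 2P + 2766 (supply).
Clearing the new market: 74580 - 5P = 2P + 2766, so P = 71814/7 ≈ 10259.1429 and Q = 162990/7 ≈ 23284.2857.

23284.29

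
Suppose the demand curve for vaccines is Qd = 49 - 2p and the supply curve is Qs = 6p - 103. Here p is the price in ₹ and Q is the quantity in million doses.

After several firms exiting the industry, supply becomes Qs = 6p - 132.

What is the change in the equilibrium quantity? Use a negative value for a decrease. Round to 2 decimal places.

-7.25

Initially, 49 - 2p = 6p - 103, so 152 = 8p and p = 19, Q = 11.
The shock moves the curves to Qd = 49 - 2p and Qs = 6p - 132.
New equilibrium: 49 - 2p = 6p - 132 ⇒ 181 = 8p ⇒ p = 22.625, Q = 3.75.
ΔQ = 3.75 − 11 = -7.25.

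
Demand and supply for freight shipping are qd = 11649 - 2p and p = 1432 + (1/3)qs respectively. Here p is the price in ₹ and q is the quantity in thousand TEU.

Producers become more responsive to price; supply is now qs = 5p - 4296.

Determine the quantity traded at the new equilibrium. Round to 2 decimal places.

7093.29

Solve the original market: 11649 - 2p = 3p - 4296, hence p = 3189 and q = 5271.
With the change applied: demand qd = 11649 - 2p, supply qs = 5p - 4296.
New equilibrium: 11649 - 2p = 5p - 4296 ⇒ 15945 = 7p ⇒ p = 15945/7 ≈ 2277.8571, q = 49653/7 ≈ 7093.2857.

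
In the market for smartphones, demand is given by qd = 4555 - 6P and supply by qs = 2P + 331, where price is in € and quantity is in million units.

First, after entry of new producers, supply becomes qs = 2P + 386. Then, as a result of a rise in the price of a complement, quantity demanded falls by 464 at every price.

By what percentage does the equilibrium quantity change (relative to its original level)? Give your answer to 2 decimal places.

Original equilibrium: 4555 - 6P = 2P + 331 gives 4224 = 8P, so P = 528 and q = 1387.
With the change applied: demand qd = 4091 - 6P, supply qs = 2P + 386.
Equate the new curves: 4091 - 6P = 2P + 386, giving 3705 = 8P, P = 463.125, q = 1312.25.
%Δq = (1312.25 − 1387) / 1387 × 100 = -5.39%.

-5.39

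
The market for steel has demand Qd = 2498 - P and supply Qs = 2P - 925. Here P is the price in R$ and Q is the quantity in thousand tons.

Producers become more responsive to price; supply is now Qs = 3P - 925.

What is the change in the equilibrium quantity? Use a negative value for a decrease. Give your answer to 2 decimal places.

Solve the original market: 2498 - P = 2P - 925, hence P = 1141 and Q = 1357.
With the change applied: demand Qd = 2498 - P, supply Qs = 3P - 925.
Setting them equal: 2498 - P = 3P - 925 → 3423 = 4P, so P = 855.75 and Q = 1642.25.
ΔQ = 1642.25 − 1357 = +285.25.

+285.25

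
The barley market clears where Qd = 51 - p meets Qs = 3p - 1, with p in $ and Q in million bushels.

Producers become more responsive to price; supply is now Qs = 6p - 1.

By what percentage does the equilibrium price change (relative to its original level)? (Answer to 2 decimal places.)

-42.86

Solve the original market: 51 - p = 3p - 1, hence p = 13 and Q = 38.
The shock moves the curves to Qd = 51 - p and Qs = 6p - 1.
Clearing the new market: 51 - p = 6p - 1, so p = 52/7 ≈ 7.4286 and Q = 305/7 ≈ 43.5714.
%Δp = (7.4286 − 13) / 13 × 100 = -42.86%.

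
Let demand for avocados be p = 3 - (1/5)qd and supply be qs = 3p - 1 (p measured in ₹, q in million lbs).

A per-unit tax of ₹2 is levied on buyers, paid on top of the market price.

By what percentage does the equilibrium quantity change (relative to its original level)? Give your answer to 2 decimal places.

Solve the original market: 15 - 5p = 3p - 1, hence p = 2 and q = 5.
Since buyers pay the price plus the tax, the effective demand curve becomes qd = 5 - 5p.
Clearing the new market: 5 - 5p = 3p - 1, so p = 0.75 and q = 1.25.
%Δq = (1.25 − 5) / 5 × 100 = -75.00%.

-75.00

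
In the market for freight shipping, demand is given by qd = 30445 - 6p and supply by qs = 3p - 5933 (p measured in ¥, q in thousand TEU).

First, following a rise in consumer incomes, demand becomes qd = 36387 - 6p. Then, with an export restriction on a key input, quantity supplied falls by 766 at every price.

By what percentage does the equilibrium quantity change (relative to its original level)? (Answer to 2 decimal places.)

Before the shock: 30445 - 6p = 3p - 5933 ⇒ 36378 = 9p ⇒ p = 4042, q = 6193.
With the change applied: demand qd = 36387 - 6p, supply qs = 3p - 6699.
New equilibrium: 36387 - 6p = 3p - 6699 ⇒ 43086 = 9p ⇒ p = 14362/3 ≈ 4787.3333, q = 7663.
%Δq = (7663 − 6193) / 6193 × 100 = +23.74%.

+23.74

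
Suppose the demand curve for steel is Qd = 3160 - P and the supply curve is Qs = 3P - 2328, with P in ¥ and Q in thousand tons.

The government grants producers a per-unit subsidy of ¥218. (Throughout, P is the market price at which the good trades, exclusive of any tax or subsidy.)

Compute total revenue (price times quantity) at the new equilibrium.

2358387.75

Original equilibrium: 3160 - P = 3P - 2328 gives 5488 = 4P, so P = 1372 and Q = 1788.
Since sellers receive the price plus the subsidy, the effective supply curve becomes Qs = 3P - 1674.
Clearing the new market: 3160 - P = 3P - 1674, so P = 1208.5 and Q = 1951.5.
New expenditure = 1208.5 × 1951.5 = 2358387.75.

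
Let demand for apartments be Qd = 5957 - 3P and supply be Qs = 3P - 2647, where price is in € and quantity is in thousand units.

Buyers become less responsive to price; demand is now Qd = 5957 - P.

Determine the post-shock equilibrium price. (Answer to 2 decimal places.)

Initially, 5957 - 3P = 3P - 2647, so 8604 = 6P and P = 1434, Q = 1655.
After the shift, demand is Qd = 5957 - P and supply is Qs = 3P - 2647.
New equilibrium: 5957 - P = 3P - 2647 ⇒ 8604 = 4P ⇒ P = 2151, Q = 3806.

2151.00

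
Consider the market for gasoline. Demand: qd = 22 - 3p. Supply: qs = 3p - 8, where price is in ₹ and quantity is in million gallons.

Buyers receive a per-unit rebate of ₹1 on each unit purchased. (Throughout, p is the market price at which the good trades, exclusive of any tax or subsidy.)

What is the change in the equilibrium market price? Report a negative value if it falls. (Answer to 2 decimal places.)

+0.50

Initially, 22 - 3p = 3p - 8, so 30 = 6p and p = 5, q = 7.
Since buyers' out-of-pocket price is the market price minus the rebate, the effective demand curve becomes qd = 25 - 3p.
Equate the new curves: 25 - 3p = 3p - 8, giving 33 = 6p, p = 5.5, q = 8.5.
Δp = 5.5 − 5 = +0.50.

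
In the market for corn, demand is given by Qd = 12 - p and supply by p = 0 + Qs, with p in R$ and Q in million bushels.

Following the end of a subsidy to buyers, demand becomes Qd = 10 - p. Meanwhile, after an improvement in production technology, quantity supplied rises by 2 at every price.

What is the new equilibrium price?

4

Solve the original market: 12 - p = p, hence p = 6 and Q = 6.
With the change applied: demand Qd = 10 - p, supply Qs = p + 2.
New equilibrium: 10 - p = p + 2 ⇒ 8 = 2p ⇒ p = 4, Q = 6.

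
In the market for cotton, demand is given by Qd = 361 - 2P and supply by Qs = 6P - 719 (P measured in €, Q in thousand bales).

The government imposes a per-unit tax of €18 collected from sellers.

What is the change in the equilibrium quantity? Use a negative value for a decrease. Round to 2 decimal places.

Initially, 361 - 2P = 6P - 719, so 1080 = 8P and P = 135, Q = 91.
Since sellers keep the price net of the tax, the effective supply curve becomes Qs = 6P - 827.
Clearing the new market: 361 - 2P = 6P - 827, so P = 148.5 and Q = 64.
ΔQ = 64 − 91 = -27.00.

-27.00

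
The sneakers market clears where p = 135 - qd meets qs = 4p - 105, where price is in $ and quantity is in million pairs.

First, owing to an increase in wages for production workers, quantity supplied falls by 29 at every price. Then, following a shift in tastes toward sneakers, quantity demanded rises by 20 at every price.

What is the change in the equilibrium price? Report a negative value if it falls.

Initially, 135 - p = 4p - 105, so 240 = 5p and p = 48, q = 87.
The new curves are qd = 155 - p (demand) and qs = 4p - 134 (supply).
New equilibrium: 155 - p = 4p - 134 ⇒ 289 = 5p ⇒ p = 57.8, q = 97.2.
Δp = 57.8 − 48 = +9.8.

+9.8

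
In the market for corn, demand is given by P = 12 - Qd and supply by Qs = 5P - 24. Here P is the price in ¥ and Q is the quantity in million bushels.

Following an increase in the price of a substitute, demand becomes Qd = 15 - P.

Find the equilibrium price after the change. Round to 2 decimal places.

Initially, 12 - P = 5P - 24, so 36 = 6P and P = 6, Q = 6.
With the change applied: demand Qd = 15 - P, supply Qs = 5P - 24.
New equilibrium: 15 - P = 5P - 24 ⇒ 39 = 6P ⇒ P = 6.5, Q = 8.5.

6.50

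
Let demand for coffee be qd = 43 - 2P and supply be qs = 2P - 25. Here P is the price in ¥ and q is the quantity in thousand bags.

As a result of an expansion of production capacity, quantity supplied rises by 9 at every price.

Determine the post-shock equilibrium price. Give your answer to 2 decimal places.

14.75

Before the shock: 43 - 2P = 2P - 25 ⇒ 68 = 4P ⇒ P = 17, q = 9.
After the shift, demand is qd = 43 - 2P and supply is qs = 2P - 16.
Setting them equal: 43 - 2P = 2P - 16 → 59 = 4P, so P = 14.75 and q = 13.5.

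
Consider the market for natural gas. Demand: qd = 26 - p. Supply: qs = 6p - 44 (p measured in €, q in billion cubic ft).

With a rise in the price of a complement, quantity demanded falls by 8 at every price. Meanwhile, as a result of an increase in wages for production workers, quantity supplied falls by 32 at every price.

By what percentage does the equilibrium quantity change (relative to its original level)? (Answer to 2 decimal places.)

-71.43

Before the shock: 26 - p = 6p - 44 ⇒ 70 = 7p ⇒ p = 10, q = 16.
The new curves are qd = 18 - p (demand) and qs = 6p - 76 (supply).
Setting them equal: 18 - p = 6p - 76 → 94 = 7p, so p = 94/7 ≈ 13.4286 and q = 32/7 ≈ 4.5714.
%Δq = (4.5714 − 16) / 16 × 100 = -71.43%.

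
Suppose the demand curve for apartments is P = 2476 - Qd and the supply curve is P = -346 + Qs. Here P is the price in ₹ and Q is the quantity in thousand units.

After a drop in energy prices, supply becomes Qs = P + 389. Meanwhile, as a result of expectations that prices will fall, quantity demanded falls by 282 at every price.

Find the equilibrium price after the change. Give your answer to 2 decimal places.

Initially, 2476 - P = P + 346, so 2130 = 2P and P = 1065, Q = 1411.
The shock moves the curves to Qd = 2194 - P and Qs = P + 389.
Setting them equal: 2194 - P = P + 389 → 1805 = 2P, so P = 902.5 and Q = 1291.5.

902.50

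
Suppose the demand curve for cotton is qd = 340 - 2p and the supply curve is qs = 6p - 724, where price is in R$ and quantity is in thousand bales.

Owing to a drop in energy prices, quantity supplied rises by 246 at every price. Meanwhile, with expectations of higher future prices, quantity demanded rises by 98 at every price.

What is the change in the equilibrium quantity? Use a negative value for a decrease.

+135

Initially, 340 - 2p = 6p - 724, so 1064 = 8p and p = 133, q = 74.
The new curves are qd = 438 - 2p (demand) and qs = 6p - 478 (supply).
New equilibrium: 438 - 2p = 6p - 478 ⇒ 916 = 8p ⇒ p = 114.5, q = 209.
Δq = 209 − 74 = +135.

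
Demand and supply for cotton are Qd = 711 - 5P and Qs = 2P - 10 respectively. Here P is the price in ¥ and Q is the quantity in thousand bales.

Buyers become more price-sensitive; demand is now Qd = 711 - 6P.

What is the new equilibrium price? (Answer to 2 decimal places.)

90.13

Before the shock: 711 - 5P = 2P - 10 ⇒ 721 = 7P ⇒ P = 103, Q = 196.
After the shift, demand is Qd = 711 - 6P and supply is Qs = 2P - 10.
Clearing the new market: 711 - 6P = 2P - 10, so P = 90.125 and Q = 170.25.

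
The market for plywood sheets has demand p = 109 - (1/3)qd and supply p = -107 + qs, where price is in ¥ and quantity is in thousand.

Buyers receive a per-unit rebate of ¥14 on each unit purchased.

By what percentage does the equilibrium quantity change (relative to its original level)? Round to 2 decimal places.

Before the shock: 327 - 3p = p + 107 ⇒ 220 = 4p ⇒ p = 55, q = 162.
Since buyers' out-of-pocket price is the market price minus the rebate, the effective demand curve becomes qd = 369 - 3p.
New equilibrium: 369 - 3p = p + 107 ⇒ 262 = 4p ⇒ p = 65.5, q = 172.5.
%Δq = (172.5 − 162) / 162 × 100 = +6.48%.

+6.48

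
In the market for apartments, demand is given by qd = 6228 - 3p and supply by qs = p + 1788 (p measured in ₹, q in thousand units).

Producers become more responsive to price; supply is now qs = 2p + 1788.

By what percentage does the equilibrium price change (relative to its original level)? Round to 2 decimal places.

-20.00

Initially, 6228 - 3p = p + 1788, so 4440 = 4p and p = 1110, q = 2898.
After the shift, demand is qd = 6228 - 3p and supply is qs = 2p + 1788.
New equilibrium: 6228 - 3p = 2p + 1788 ⇒ 4440 = 5p ⇒ p = 888, q = 3564.
%Δp = (888 − 1110) / 1110 × 100 = -20.00%.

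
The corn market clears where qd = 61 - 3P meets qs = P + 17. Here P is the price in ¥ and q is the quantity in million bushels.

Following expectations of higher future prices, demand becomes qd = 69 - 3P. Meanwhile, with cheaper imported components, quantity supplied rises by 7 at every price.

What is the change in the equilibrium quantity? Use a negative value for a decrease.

+7.25

Original equilibrium: 61 - 3P = P + 17 gives 44 = 4P, so P = 11 and q = 28.
After the shift, demand is qd = 69 - 3P and supply is qs = P + 24.
Equate the new curves: 69 - 3P = P + 24, giving 45 = 4P, P = 11.25, q = 35.25.
Δq = 35.25 − 28 = +7.25.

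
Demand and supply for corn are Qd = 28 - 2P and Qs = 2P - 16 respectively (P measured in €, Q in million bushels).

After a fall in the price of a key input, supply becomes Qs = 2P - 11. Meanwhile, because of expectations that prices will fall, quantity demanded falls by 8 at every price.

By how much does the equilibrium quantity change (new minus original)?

-1.5

Initially, 28 - 2P = 2P - 16, so 44 = 4P and P = 11, Q = 6.
The shock moves the curves to Qd = 20 - 2P and Qs = 2P - 11.
Clearing the new market: 20 - 2P = 2P - 11, so P = 7.75 and Q = 4.5.
ΔQ = 4.5 − 6 = -1.5.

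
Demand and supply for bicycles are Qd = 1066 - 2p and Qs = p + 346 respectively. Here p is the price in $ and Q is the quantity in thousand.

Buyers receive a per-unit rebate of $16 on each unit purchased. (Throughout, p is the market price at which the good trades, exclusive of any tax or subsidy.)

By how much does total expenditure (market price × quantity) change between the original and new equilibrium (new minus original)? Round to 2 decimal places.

Solve the original market: 1066 - 2p = p + 346, hence p = 240 and Q = 586.
Since buyers' out-of-pocket price is the market price minus the rebate, the effective demand curve becomes Qd = 1098 - 2p.
Setting them equal: 1098 - 2p = p + 346 → 752 = 3p, so p = 752/3 ≈ 250.6667 and Q = 1790/3 ≈ 596.6667.
Expenditure moves from 240×586 = 140640 to 250.6667×596.6667 = 149564.4444; change = +8924.44.

+8924.44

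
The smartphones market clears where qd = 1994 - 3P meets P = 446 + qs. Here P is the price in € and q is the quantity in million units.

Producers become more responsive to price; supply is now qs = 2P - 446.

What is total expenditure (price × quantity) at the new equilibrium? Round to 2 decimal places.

Original equilibrium: 1994 - 3P = P - 446 gives 2440 = 4P, so P = 610 and q = 164.
The new curves are qd = 1994 - 3P (demand) and qs = 2P - 446 (supply).
Clearing the new market: 1994 - 3P = 2P - 446, so P = 488 and q = 530.
New expenditure = 488 × 530 = 258640.00.

258640.00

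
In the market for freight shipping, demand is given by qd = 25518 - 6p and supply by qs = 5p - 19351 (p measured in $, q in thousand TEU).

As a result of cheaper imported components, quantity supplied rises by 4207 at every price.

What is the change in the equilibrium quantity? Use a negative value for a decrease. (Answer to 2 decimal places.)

Original equilibrium: 25518 - 6p = 5p - 19351 gives 44869 = 11p, so p = 4079 and q = 1044.
The shock moves the curves to qd = 25518 - 6p and qs = 5p - 15144.
Clearing the new market: 25518 - 6p = 5p - 15144, so p = 40662/11 ≈ 3696.5455 and q = 36726/11 ≈ 3338.7273.
Δq = 3338.7273 − 1044 = +2294.73.

+2294.73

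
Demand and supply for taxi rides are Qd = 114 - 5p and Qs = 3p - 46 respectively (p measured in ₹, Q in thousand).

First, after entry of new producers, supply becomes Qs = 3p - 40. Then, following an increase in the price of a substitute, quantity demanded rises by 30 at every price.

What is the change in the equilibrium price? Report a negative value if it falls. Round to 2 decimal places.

+3.00

Solve the original market: 114 - 5p = 3p - 46, hence p = 20 and Q = 14.
With the change applied: demand Qd = 144 - 5p, supply Qs = 3p - 40.
Equate the new curves: 144 - 5p = 3p - 40, giving 184 = 8p, p = 23, Q = 29.
Δp = 23 − 20 = +3.00.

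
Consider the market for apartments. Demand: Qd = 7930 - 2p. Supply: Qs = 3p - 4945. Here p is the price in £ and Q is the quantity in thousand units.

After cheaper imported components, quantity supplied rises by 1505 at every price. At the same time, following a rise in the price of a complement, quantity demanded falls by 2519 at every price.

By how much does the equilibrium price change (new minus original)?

Solve the original market: 7930 - 2p = 3p - 4945, hence p = 2575 and Q = 2780.
The new curves are Qd = 5411 - 2p (demand) and Qs = 3p - 3440 (supply).
Clearing the new market: 5411 - 2p = 3p - 3440, so p = 1770.2 and Q = 1870.6.
Δp = 1770.2 − 2575 = -804.8.

-804.8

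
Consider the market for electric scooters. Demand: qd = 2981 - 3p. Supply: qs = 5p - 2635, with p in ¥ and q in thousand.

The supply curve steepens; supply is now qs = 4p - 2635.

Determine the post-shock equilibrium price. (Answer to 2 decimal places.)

802.29

Original equilibrium: 2981 - 3p = 5p - 2635 gives 5616 = 8p, so p = 702 and q = 875.
With the change applied: demand qd = 2981 - 3p, supply qs = 4p - 2635.
Clearing the new market: 2981 - 3p = 4p - 2635, so p = 5616/7 ≈ 802.2857 and q = 4019/7 ≈ 574.1429.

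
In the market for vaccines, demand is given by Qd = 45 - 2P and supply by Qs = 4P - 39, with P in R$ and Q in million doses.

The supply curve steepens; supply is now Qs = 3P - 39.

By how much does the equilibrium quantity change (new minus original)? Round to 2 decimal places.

Solve the original market: 45 - 2P = 4P - 39, hence P = 14 and Q = 17.
The new curves are Qd = 45 - 2P (demand) and Qs = 3P - 39 (supply).
Setting them equal: 45 - 2P = 3P - 39 → 84 = 5P, so P = 16.8 and Q = 11.4.
ΔQ = 11.4 − 17 = -5.60.

-5.60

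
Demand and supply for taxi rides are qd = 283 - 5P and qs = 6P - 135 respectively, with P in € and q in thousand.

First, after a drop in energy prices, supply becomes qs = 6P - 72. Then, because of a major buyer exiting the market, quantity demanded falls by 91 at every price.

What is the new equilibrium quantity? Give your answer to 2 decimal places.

72.00

Initially, 283 - 5P = 6P - 135, so 418 = 11P and P = 38, q = 93.
With the change applied: demand qd = 192 - 5P, supply qs = 6P - 72.
New equilibrium: 192 - 5P = 6P - 72 ⇒ 264 = 11P ⇒ P = 24, q = 72.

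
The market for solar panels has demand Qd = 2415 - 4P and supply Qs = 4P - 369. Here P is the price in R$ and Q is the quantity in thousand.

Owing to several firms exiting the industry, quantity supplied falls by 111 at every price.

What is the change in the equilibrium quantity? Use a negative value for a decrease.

-55.5

Original equilibrium: 2415 - 4P = 4P - 369 gives 2784 = 8P, so P = 348 and Q = 1023.
The new curves are Qd = 2415 - 4P (demand) and Qs = 4P - 480 (supply).
New equilibrium: 2415 - 4P = 4P - 480 ⇒ 2895 = 8P ⇒ P = 361.875, Q = 967.5.
ΔQ = 967.5 − 1023 = -55.5.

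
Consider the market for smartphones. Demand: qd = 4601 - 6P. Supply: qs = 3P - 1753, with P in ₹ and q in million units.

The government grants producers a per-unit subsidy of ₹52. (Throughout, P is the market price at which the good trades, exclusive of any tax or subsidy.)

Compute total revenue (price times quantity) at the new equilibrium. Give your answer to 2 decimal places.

322984.67

Solve the original market: 4601 - 6P = 3P - 1753, hence P = 706 and q = 365.
Since sellers receive the price plus the subsidy, the effective supply curve becomes qs = 3P - 1597.
New equilibrium: 4601 - 6P = 3P - 1597 ⇒ 6198 = 9P ⇒ P = 2066/3 ≈ 688.6667, q = 469.
New expenditure = 688.6667 × 469 = 322984.67.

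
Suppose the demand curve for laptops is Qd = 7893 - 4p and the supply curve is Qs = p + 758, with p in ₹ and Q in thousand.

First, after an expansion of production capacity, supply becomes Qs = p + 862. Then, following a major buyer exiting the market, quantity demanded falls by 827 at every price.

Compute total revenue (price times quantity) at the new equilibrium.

2609154.24

Initially, 7893 - 4p = p + 758, so 7135 = 5p and p = 1427, Q = 2185.
The shock moves the curves to Qd = 7066 - 4p and Qs = p + 862.
Equate the new curves: 7066 - 4p = p + 862, giving 6204 = 5p, p = 1240.8, Q = 2102.8.
New expenditure = 1240.8 × 2102.8 = 2609154.24.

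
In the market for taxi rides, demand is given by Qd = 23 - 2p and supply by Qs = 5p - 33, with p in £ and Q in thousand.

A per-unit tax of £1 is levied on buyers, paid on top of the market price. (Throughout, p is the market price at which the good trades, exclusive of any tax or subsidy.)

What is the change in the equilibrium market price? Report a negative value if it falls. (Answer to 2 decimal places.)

-0.29

Before the shock: 23 - 2p = 5p - 33 ⇒ 56 = 7p ⇒ p = 8, Q = 7.
Since buyers pay the price plus the tax, the effective demand curve becomes Qd = 21 - 2p.
Equate the new curves: 21 - 2p = 5p - 33, giving 54 = 7p, p = 54/7 ≈ 7.7143, Q = 39/7 ≈ 5.5714.
Δp = 7.7143 − 8 = -0.29.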